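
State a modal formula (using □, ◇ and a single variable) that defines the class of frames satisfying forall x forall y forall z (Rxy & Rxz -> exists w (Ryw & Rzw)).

The condition is convergence. The .2 schema ◇□s → □◇s defines it.

◇□s → □◇s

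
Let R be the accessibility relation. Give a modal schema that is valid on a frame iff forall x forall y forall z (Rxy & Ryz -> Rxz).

A defining formula is □r → □□r (the 4 axiom).
Suppose □r→□□r is valid. Take Rxy, Ryz and set V(r)={w : Rxw}. Then □r at x, so □□r at x, so □r at y, so r at z, i.e. Rxz.

□r → □□r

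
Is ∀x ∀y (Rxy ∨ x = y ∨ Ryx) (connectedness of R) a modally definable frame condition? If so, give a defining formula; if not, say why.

Not modally definable

Any modally definable frame class is closed under disjoint unions.
Take 2 disjoint single-world reflexive frames: each is trivially connected, but their disjoint union has 2 worlds with no edge between distinct components, so it is not connected.
Hence connectedness of R is not modally definable.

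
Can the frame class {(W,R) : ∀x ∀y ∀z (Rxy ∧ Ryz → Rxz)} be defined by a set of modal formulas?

This is a Sahlqvist condition; the 4 axiom □q → □□q defines it.
Suppose □q→□□q is valid. Take Rxy, Ryz and set V(q)={w : Rxw}. Then □q at x, so □□q at x, so □q at y, so q at z, i.e. Rxz.

Definable; □q → □□q defines it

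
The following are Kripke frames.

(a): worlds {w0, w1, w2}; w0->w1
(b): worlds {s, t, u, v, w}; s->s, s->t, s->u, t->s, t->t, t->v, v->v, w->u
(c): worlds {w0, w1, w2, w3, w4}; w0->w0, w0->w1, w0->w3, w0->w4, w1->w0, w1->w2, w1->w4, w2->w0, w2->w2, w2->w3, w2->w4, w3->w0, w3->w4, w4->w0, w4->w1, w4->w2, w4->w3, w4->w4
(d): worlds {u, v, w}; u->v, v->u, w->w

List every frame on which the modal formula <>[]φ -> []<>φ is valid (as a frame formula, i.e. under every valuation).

The schema corresponds to convergence: forall x forall y forall z (Rxy & Rxz -> exists w (Ryw & Rzw)).
(a): fails — Rw0w1 and Rw0w1 but w1 and w1 have no common successor.
(b): fails — Rsu and Rsu but u and u have no common successor.
(c): ✓.
(d): ✓.
Valid on: (c), (d).

(c), (d)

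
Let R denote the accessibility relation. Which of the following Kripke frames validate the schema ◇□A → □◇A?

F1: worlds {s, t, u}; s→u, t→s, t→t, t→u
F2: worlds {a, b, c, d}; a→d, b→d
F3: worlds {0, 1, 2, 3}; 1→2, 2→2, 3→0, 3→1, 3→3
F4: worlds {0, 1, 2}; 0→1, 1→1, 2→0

The schema corresponds to convergence: ∀x ∀y ∀z (Rxy ∧ Rxz → ∃w (Ryw ∧ Rzw)).
F1: fails — Rsu and Rsu but u and u have no common successor.
F2: fails — Rad and Rad but d and d have no common successor.
F3: fails — R31 and R33 but 1 and 3 have no common successor.
F4: satisfies the condition.

F4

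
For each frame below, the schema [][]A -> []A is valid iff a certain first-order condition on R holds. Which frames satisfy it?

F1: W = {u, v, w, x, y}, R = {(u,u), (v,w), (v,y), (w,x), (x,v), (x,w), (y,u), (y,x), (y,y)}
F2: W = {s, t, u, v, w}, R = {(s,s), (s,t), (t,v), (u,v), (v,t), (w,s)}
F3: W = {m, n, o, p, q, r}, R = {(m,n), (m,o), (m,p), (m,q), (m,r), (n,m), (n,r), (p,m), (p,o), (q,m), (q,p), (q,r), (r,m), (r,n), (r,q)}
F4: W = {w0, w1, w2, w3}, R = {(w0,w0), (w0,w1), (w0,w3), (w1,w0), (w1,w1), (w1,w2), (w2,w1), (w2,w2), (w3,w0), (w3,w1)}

F4

The schema corresponds to density: forall x forall y (Rxy -> exists z (Rxz & Rzy)).
F1: fails — Rwx but no z with Rwz and Rzx.
F2: fails — Ruv but no z with Ruz and Rzv.
F3: fails — Rpm but no z with Rpz and Rzm.
F4: holds.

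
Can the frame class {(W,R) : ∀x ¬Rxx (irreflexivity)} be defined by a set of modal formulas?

Modal frame validity is preserved under surjective bounded morphisms.
The 4-cycle (worlds 0,1,2,3 with 0→1→2→3→0) is irreflexive, and the map sending every world to a single reflexive point • is a surjective bounded morphism (forth: every edge maps to (•,•); back: every world has a successor). So any modal formula valid on the 4-cycle is also valid on the reflexive point, which is not irreflexive.
Hence irreflexivity is not modally definable.

No — not modally definable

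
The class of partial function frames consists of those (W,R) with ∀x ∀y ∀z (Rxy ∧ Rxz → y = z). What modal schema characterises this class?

◇q → □q

This is partial functionality; the standard corresponding axiom is CD: ◇q → □q.
Suppose ◇q→□q is valid. Take Rxy, Rxz and set V(q)={y}. Then ◇q at x, so □q at x, so q at z, i.e. z=y.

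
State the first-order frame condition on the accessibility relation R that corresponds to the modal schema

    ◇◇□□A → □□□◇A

This is a Sahlqvist (Geach-type) schema ◇^2□^2A → □^3◇^1A.
First-order correspondent: ∀x ∀y ∀z ((xR²y ∧ xR³z) → ∃w (yR²w ∧ zRw)).

∀x ∀y ∀z ((xR²y ∧ xR³z) → ∃w (yR²w ∧ zRw))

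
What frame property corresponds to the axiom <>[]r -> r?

This schema is equivalent to the B axiom r → □◇r.
It corresponds to symmetry: forall x forall y (Rxy -> Ryx).

Symmetry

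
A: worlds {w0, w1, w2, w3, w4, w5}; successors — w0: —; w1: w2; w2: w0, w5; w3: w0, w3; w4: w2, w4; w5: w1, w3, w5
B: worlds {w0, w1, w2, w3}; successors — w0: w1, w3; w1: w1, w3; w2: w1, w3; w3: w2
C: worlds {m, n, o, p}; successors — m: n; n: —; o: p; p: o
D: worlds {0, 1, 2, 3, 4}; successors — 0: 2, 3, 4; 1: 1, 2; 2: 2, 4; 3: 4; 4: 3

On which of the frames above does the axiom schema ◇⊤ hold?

This is the axiom for seriality; its first-order frame correspondent is ∀x ∃y Rxy.
A: fails — world w0 has no successor.
B: condition met.
C: fails — world n has no successor.
D: condition met.
Valid on: B, D.

B, D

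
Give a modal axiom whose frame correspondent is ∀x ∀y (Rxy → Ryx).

p → □◇p

This is symmetry; the standard corresponding axiom is B: p → □◇p.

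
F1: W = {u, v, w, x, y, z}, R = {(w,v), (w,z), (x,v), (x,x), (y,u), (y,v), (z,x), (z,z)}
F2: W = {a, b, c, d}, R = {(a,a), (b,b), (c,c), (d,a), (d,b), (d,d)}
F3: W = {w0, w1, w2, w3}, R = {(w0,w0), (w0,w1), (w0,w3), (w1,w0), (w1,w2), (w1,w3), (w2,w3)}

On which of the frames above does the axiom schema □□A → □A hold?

F2

This is the axiom for density; its first-order frame correspondent is ∀x ∀y (Rxy → ∃z (Rxz ∧ Rzy)).
F1: fails — Ryv but no t with Ryt and Rtv.
F2: holds.
F3: fails — Rw1w2 but no z with Rw1z and Rzw2.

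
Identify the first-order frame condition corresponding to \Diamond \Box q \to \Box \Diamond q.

Suppose ◇□q→□◇q is valid. Take Rxy, Rxz and set V(q)={w : Ryw}. Then □q at y so ◇□q at x, so □◇q at x, so ◇q at z, giving w with Rzw and Ryw.

convergence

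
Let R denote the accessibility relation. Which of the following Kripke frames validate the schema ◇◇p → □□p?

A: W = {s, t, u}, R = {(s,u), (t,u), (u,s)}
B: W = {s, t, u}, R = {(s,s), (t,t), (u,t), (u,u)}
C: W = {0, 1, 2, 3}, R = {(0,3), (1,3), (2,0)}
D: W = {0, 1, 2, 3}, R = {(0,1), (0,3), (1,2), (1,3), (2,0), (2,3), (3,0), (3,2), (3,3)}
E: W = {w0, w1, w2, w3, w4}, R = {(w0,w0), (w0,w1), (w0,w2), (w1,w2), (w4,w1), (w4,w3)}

A, C

The schema corresponds to a generalized confluence (Geach) condition: ∀x ∀y ∀z ((xR²y ∧ xR²z) → ∃w (y = w ∧ z = w)).
A: condition met.
B: fails — uR²t, uR²u but t ≠ u.
C: condition met.
D: fails — 0R²0, 0R²2 but 0 ≠ 2.
E: fails — w0R²w0, w0R²w1 but w0 ≠ w1.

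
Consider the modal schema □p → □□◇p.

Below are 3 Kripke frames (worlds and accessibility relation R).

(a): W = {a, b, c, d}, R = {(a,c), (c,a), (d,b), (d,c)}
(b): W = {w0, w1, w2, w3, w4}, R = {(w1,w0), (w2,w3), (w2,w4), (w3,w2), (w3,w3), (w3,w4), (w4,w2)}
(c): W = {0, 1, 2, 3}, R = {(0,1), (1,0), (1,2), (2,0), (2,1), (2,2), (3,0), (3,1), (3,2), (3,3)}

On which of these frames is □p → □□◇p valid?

This is the axiom for a generalized confluence (Geach) condition; its first-order frame correspondent is ∀x ∀z (xR²z → ∃w (xRw ∧ zRw)).
(a): condition met.
(b): fails — w2R²w4 but no w with w2Rw and w4Rw.
(c): fails — 1R²0 but no w with 1Rw and 0Rw.

(a)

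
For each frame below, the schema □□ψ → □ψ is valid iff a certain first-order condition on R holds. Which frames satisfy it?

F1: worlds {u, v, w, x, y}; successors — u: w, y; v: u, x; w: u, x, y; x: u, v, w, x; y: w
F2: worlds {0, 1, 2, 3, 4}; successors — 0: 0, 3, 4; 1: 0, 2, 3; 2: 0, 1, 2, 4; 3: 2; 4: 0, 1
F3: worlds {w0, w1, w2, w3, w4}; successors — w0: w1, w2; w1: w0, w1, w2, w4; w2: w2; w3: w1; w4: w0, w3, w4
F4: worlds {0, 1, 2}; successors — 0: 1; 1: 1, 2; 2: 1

F3, F4

Frame correspondent (Sahlqvist): ∀x ∀y (Rxy → ∃z (Rxz ∧ Rzy)) — i.e. density.
F1: fails — Ryw but no z with Ryz and Rzw.
F2: fails — R41 but no z with R4z and Rz1.
F3: holds.
F4: holds.
Valid on: F3, F4.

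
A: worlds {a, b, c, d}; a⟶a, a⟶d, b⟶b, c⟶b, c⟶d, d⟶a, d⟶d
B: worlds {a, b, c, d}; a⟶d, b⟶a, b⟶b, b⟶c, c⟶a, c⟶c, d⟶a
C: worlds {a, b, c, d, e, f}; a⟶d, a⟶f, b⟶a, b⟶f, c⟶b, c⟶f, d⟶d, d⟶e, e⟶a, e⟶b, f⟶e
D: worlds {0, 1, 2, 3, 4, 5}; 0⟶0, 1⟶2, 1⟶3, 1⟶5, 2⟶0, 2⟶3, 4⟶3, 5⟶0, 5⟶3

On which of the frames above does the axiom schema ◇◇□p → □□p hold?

The schema corresponds to a generalized confluence (Geach) condition: ∀x ∀y ∀z ((xR²y ∧ xR²z) → ∃w (yRw ∧ z = w)).
A: fails — cR²a, cR²b but no w with aRw and b=w.
B: fails — aR²a, aR²a but no w with aRw and a=w.
C: fails — aR²e, aR²d but no w with eRw and d=w.
D: fails — 1R²0, 1R²3 but no w with 0Rw and 3=w.
Valid on no frame.

none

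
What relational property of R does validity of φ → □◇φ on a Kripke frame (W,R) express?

Suppose φ→□◇φ is valid. Take Rxy and set V(φ)={x}. Then φ at x, so □◇φ at x, so ◇φ at y, so some z with Ryz has φ; z=x, i.e. Ryx.
Conversely, on a frame with symmetry the schema holds at every world under every valuation.
So the correspondent is symmetry.

symmetry: ∀x ∀y (Rxy → Ryx)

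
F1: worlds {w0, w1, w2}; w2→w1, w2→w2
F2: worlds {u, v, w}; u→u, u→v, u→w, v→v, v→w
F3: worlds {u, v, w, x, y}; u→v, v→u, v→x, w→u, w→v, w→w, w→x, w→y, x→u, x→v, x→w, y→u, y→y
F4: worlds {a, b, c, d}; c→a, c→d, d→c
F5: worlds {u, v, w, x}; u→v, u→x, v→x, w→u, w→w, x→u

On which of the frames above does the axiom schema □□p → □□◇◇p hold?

F3

The schema corresponds to a generalized confluence (Geach) condition: ∀x ∀z (xR²z → ∃w (xR²w ∧ zR²w)).
F1: fails — w2R²w1 but no w with w2R²w and w1R²w.
F2: fails — uR²w but no t with uR²t and wR²t.
F3: condition met.
F4: fails — dR²a but no w with dR²w and aR²w.
F5: fails — xR²v but no t with xR²t and vR²t.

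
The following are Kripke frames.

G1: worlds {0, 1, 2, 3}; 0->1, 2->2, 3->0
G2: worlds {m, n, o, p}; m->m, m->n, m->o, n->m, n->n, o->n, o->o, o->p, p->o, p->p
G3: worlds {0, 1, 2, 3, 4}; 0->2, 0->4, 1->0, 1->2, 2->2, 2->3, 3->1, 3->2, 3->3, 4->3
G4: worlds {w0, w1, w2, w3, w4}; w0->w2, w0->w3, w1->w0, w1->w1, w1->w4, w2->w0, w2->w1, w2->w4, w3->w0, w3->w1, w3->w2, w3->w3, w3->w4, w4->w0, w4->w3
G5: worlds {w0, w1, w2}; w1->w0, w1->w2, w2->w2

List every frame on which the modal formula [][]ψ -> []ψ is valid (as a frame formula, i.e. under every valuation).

G2, G4

The schema corresponds to density: forall x forall y (Rxy -> exists z (Rxz & Rzy)).
G1: fails — R01 but no z with R0z and Rz1.
G2: ✓.
G3: fails — R10 but no z with R1z and Rz0.
G4: ✓.
G5: fails — Rw1w0 but no z with Rw1z and Rzw0.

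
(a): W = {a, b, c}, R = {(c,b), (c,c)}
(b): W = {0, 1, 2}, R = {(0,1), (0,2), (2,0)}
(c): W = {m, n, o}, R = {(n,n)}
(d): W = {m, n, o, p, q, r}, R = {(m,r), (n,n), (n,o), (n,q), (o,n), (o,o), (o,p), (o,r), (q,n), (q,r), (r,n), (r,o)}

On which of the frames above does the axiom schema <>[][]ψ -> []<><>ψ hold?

(c)

The schema corresponds to a generalized confluence (Geach) condition: forall x forall y forall z ((xRy & xRz) -> exists w (y R^2 w & z R^2 w)).
(a): fails — cRb, cRb but no w with bR²w and bR²w.
(b): fails — 0R1, 0R1 but no w with 1R²w and 1R²w.
(c): satisfies the condition.
(d): fails — oRn, oRp but no w with nR²w and pR²w.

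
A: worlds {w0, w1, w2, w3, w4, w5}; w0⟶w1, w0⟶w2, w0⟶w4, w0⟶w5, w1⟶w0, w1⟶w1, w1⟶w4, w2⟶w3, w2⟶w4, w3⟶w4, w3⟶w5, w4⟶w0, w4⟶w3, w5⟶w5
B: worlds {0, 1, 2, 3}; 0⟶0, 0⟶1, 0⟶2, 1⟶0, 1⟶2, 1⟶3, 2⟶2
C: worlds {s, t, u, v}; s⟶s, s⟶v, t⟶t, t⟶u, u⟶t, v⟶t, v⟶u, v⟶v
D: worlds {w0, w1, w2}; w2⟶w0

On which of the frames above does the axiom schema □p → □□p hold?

This is the axiom for transitivity; its first-order frame correspondent is ∀x ∀y ∀z (Rxy ∧ Ryz → Rxz).
A: fails — Rw1w0 and Rw0w5 but not Rw1w5.
B: fails — R10 and R01 but not R11.
C: fails — Rut and Rtu but not Ruu.
D: condition met.

D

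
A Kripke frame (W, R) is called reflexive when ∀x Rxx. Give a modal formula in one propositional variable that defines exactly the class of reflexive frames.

□s → s

This is reflexivity; the standard corresponding axiom is T: □s → s.
Suppose □s→s is valid. At any x set V(s)={w : Rxw}. Then □s holds at x, so s holds at x, i.e. Rxx.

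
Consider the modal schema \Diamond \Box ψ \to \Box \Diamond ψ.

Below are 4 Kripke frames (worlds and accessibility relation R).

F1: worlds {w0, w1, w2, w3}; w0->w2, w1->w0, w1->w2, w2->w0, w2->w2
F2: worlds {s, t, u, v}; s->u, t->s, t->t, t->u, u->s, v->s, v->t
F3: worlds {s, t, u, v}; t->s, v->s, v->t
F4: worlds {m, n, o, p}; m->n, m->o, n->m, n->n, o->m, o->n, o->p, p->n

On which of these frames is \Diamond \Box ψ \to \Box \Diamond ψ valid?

Frame correspondent (Sahlqvist): \forall x \forall y \forall z (Rxy \wedge Rxz \to \exists w (Ryw \wedge Rzw)) — i.e. convergence.
F1: condition met.
F2: fails — Rts and Rtu but s and u have no common successor.
F3: fails — Rts and Rts but s and s have no common successor.
F4: condition met.

F1, F4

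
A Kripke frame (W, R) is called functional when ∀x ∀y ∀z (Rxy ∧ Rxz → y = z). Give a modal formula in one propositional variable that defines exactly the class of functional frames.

◇ψ → □ψ

A defining formula is ◇ψ → □ψ (the CD axiom).
Suppose ◇ψ→□ψ is valid. Take Rxy, Rxz and set V(ψ)={y}. Then ◇ψ at x, so □ψ at x, so ψ at z, i.e. z=y.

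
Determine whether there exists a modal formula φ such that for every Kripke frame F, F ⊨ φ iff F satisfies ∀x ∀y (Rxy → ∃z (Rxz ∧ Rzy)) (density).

This is a Sahlqvist condition; the C4 axiom □□q → □q defines it.
Suppose □□q→□q is valid. Take Rxy and set V(q)={w : xR²w}. Then □□q at x, so □q at x, so q at y, i.e. ∃z(Rxz∧Rzy).

Yes — defined by □□q → □q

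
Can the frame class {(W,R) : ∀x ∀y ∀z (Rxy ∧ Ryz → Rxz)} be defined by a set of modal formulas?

Yes: it is transitivity, defined by the 4 schema □p → □□p.
Suppose □p→□□p is valid. Take Rxy, Ryz and set V(p)={w : Rxw}. Then □p at x, so □□p at x, so □p at y, so p at z, i.e. Rxz.

Definable; □p → □□p defines it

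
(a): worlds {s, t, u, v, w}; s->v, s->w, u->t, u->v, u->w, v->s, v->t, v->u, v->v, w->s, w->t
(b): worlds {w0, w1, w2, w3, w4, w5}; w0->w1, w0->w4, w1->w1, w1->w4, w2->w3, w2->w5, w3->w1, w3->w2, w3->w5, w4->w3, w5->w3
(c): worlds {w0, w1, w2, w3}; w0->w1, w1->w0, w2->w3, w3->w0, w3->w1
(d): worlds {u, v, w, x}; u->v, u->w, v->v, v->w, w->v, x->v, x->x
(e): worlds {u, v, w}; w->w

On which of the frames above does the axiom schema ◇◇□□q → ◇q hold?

(d), (e)

The schema corresponds to a generalized confluence (Geach) condition: ∀x ∀y (xR²y → ∃w (yR²w ∧ xRw)).
(a): fails — sR²t but no w* with tR²w* and sRw*.
(b): fails — w4R²w5 but no w with w5R²w and w4Rw.
(c): fails — w0R²w0 but no w with w0R²w and w0Rw.
(d): holds.
(e): holds.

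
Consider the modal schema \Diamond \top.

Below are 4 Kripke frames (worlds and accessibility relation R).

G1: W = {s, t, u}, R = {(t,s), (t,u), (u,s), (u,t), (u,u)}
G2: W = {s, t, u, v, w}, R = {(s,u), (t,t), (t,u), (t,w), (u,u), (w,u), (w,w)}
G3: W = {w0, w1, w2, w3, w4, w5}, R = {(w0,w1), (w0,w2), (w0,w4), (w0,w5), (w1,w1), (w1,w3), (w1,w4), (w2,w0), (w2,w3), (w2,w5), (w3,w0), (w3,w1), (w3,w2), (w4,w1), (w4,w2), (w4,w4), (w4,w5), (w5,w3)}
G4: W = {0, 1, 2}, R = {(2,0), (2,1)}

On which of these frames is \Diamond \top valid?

G3

This is the axiom for seriality; its first-order frame correspondent is \forall x \exists y Rxy.
G1: fails — world s has no successor.
G2: fails — world v has no successor.
G3: ✓.
G4: fails — world 0 has no successor.
Valid on: G3.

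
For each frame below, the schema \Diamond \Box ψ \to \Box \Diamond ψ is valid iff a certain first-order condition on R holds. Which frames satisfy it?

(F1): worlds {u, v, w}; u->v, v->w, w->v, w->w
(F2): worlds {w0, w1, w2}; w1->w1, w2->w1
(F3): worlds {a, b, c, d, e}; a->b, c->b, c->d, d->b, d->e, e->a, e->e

Frame correspondent (Sahlqvist): \forall x \forall y \forall z (Rxy \wedge Rxz \to \exists w (Ryw \wedge Rzw)) — i.e. convergence.
(F1): condition met.
(F2): condition met.
(F3): fails — Rab and Rab but b and b have no common successor.

(F1), (F2)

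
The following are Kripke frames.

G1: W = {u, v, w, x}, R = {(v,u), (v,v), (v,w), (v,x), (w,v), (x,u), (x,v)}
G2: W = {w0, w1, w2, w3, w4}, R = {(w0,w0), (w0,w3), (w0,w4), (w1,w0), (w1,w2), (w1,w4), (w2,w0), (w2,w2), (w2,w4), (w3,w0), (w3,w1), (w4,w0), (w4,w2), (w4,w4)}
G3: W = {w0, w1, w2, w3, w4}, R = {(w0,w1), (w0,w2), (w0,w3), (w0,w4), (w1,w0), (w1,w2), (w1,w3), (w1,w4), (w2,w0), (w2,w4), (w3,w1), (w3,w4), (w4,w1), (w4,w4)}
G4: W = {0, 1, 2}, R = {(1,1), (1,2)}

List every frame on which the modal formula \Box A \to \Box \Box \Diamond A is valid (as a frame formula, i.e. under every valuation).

G2, G3

This is the axiom for a generalized confluence (Geach) condition; its first-order frame correspondent is \forall x \forall z (x R^2 z \to \exists w (xRw \wedge zRw)).
G1: fails — vR²u but no t with vRt and uRt.
G2: ✓.
G3: ✓.
G4: fails — 1R²2 but no w with 1Rw and 2Rw.
Valid on: G2, G3.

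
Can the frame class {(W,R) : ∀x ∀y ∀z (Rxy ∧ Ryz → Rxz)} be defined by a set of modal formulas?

Yes — defined by □q → □□q

Yes: it is transitivity, defined by the 4 schema □q → □□q.
Suppose □q→□□q is valid. Take Rxy, Ryz and set V(q)={w : Rxw}. Then □q at x, so □□q at x, so □q at y, so q at z, i.e. Rxz.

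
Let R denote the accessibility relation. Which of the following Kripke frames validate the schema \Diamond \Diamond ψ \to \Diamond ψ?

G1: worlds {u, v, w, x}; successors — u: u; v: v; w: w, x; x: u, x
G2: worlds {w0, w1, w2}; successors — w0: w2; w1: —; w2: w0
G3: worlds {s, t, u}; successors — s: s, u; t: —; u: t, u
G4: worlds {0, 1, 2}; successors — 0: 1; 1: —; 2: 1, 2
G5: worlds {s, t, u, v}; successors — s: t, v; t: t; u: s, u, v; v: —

G4

The schema corresponds to transitivity: \forall x \forall y \forall z (Rxy \wedge Ryz \to Rxz).
G1: fails — Rwx and Rxu but not Rwu.
G2: fails — Rw0w2 and Rw2w0 but not Rw0w0.
G3: fails — Rsu and Rut but not Rst.
G4: ✓.
G5: fails — Rus and Rst but not Rut.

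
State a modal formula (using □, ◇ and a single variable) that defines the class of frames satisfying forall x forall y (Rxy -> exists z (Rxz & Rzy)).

A defining formula is □□ψ → □ψ (the C4 axiom).
Suppose □□ψ→□ψ is valid. Take Rxy and set V(ψ)={w : xR²w}. Then □□ψ at x, so □ψ at x, so ψ at y, i.e. ∃z(Rxz∧Rzy).

□□ψ → □ψ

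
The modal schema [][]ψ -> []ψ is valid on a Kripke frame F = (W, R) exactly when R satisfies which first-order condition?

Suppose □□ψ→□ψ is valid. Take Rxy and set V(ψ)={w : xR²w}. Then □□ψ at x, so □ψ at x, so ψ at y, i.e. ∃z(Rxz∧Rzy).

Density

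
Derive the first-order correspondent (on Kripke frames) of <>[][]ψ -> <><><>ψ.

This is a Sahlqvist (Geach-type) schema ◇^1□^2ψ → □^0◇^3ψ.
Minimal-valuation argument: fix x; take any y with xR^1y and any z with xR^0z. Set V(ψ) to the set of worlds R-reachable from y in exactly 2 steps. Then □^2ψ holds at y, so the antecedent holds at x; validity forces ◇^3ψ at z, giving a w with zR^3w and yR^2w.
First-order correspondent: forall x forall y (xRy -> exists w (y R^2 w & x R^3 w)).

forall x forall y (xRy -> exists w (y R^2 w & x R^3 w))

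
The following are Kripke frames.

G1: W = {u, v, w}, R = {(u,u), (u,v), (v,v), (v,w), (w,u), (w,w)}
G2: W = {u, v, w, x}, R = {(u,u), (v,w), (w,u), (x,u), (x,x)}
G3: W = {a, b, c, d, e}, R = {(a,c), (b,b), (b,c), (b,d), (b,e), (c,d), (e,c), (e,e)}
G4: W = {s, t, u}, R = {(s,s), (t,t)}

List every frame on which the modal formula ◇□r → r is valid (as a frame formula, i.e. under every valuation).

G4

The schema corresponds to symmetry: ∀x ∀y (Rxy → Ryx).
G1: fails — Ruv but not Rvu.
G2: fails — Rwu but not Ruw.
G3: fails — Rbc but not Rcb.
G4: satisfies the condition.
Valid on: G4.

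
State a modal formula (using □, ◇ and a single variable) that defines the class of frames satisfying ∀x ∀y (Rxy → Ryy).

The condition is shift-reflexivity. The T□ schema □(□s → s) defines it.

□(□s → s)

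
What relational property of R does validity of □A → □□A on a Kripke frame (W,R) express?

Suppose □A→□□A is valid. Take Rxy, Ryz and set V(A)={w : Rxw}. Then □A at x, so □□A at x, so □A at y, so A at z, i.e. Rxz.

transitivity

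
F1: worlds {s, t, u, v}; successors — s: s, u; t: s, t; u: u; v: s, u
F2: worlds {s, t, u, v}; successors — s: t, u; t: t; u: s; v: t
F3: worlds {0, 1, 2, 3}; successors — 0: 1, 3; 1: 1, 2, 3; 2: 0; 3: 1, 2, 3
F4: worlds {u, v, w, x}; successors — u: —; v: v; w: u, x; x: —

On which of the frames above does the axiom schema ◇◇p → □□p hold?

F4

The schema corresponds to a generalized confluence (Geach) condition: ∀x ∀y ∀z ((xR²y ∧ xR²z) → ∃w (y = w ∧ z = w)).
F1: fails — sR²s, sR²u but s ≠ u.
F2: fails — sR²s, sR²t but s ≠ t.
F3: fails — 0R²1, 0R²2 but 1 ≠ 2.
F4: condition met.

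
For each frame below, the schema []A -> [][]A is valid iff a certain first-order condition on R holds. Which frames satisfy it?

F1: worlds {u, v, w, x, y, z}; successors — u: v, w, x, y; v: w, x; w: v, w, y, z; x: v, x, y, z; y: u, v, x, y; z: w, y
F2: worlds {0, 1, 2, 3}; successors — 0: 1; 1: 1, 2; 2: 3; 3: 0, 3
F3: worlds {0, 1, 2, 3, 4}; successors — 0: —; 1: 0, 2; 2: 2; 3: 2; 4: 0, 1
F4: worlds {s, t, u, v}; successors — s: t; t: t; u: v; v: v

This is the axiom for transitivity; its first-order frame correspondent is forall x forall y forall z (Rxy & Ryz -> Rxz).
F1: fails — Ryx and Rxz but not Ryz.
F2: fails — R12 and R23 but not R13.
F3: fails — R41 and R12 but not R42.
F4: ✓.
Valid on: F4.

F4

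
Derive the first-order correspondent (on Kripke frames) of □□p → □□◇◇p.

This is a Sahlqvist (Geach-type) schema ◇^0□^2p → □^2◇^2p.
Minimal-valuation argument: fix x; take any y with xR^0y and any z with xR^2z. Set V(p) to the set of worlds R-reachable from y in exactly 2 steps. Then □^2p holds at y, so the antecedent holds at x; validity forces ◇^2p at z, giving a w with zR^2w and yR^2w.
First-order correspondent: ∀x ∀z (xR²z → ∃w (xR²w ∧ zR²w)).

∀x ∀z (xR²z → ∃w (xR²w ∧ zR²w))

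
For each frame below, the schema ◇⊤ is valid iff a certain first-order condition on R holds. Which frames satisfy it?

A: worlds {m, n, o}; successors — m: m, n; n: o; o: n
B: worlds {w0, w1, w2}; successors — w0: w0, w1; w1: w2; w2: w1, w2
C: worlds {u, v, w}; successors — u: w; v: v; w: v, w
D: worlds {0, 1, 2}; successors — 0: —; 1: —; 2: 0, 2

A, B, C

Frame correspondent (Sahlqvist): ∀x ∃y Rxy — i.e. seriality.
A: satisfies the condition.
B: satisfies the condition.
C: satisfies the condition.
D: fails — world 0 has no successor.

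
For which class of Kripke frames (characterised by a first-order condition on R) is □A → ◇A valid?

seriality

Suppose □A→◇A is valid. At any x set V(A)=W. Then □A at x, so ◇A at x, so x has a successor.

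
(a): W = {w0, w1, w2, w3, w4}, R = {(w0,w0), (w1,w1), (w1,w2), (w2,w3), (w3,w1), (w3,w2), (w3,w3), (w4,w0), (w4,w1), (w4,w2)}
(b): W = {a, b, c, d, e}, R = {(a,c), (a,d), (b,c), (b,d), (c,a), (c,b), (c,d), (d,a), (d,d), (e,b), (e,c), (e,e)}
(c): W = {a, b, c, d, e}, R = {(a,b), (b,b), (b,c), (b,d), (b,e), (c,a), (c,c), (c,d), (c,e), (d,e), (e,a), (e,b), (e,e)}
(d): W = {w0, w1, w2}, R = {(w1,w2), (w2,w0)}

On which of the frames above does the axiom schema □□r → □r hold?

(a), (c)

The schema corresponds to density: ∀x ∀y (Rxy → ∃z (Rxz ∧ Rzy)).
(a): holds.
(b): fails — Rbc but no z with Rbz and Rzc.
(c): holds.
(d): fails — Rw1w2 but no z with Rw1z and Rzw2.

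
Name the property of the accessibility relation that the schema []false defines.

□⊥ is valid iff no world has any successor (otherwise □⊥ fails at any world with one).

emptiness of R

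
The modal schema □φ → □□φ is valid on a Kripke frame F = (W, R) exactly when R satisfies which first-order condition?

Suppose □φ→□□φ is valid. Take Rxy, Ryz and set V(φ)={w : Rxw}. Then □φ at x, so □□φ at x, so □φ at y, so φ at z, i.e. Rxz.
Conversely, any frame satisfying ∀x ∀y ∀z (Rxy ∧ Ryz → Rxz) validates the schema.
So the correspondent is transitivity.

transitivity: ∀x ∀y ∀z (Rxy ∧ Ryz → Rxz)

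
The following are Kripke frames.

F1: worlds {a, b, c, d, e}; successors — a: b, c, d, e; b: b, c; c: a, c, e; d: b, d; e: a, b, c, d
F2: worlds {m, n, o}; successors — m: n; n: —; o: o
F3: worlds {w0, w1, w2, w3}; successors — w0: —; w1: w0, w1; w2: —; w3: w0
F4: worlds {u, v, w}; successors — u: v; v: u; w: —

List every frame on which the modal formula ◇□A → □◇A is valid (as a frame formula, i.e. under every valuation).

The schema corresponds to convergence: ∀x ∀y ∀z (Rxy ∧ Rxz → ∃w (Ryw ∧ Rzw)).
F1: fails — Rac and Rad but c and d have no common successor.
F2: fails — Rmn and Rmn but n and n have no common successor.
F3: fails — Rw1w1 and Rw1w0 but w1 and w0 have no common successor.
F4: satisfies the condition.

F4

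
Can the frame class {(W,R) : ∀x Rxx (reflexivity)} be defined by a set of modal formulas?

Yes: it is reflexivity, defined by the T schema □r → r.
Suppose □r→r is valid. At any x set V(r)={w : Rxw}. Then □r holds at x, so r holds at x, i.e. Rxx.

Yes, by □r → r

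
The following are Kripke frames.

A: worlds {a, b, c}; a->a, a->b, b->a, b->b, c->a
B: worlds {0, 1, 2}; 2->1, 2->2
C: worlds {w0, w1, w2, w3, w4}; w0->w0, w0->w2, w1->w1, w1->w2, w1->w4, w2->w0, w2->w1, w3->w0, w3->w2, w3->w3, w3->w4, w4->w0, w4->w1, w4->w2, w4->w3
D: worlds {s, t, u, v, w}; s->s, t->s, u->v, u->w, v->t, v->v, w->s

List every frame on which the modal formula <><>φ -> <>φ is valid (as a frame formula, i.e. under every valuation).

B

Frame correspondent (Sahlqvist): forall x forall y (x R^2 y -> exists w (y = w & xRw)) — i.e. a generalized confluence (Geach) condition.
A: fails — cR²b but no w with b=w and cRw.
B: condition met.
C: fails — w0R²w1 but no w with w1=w and w0Rw.
D: fails — uR²s but no w* with s=w* and uRw*.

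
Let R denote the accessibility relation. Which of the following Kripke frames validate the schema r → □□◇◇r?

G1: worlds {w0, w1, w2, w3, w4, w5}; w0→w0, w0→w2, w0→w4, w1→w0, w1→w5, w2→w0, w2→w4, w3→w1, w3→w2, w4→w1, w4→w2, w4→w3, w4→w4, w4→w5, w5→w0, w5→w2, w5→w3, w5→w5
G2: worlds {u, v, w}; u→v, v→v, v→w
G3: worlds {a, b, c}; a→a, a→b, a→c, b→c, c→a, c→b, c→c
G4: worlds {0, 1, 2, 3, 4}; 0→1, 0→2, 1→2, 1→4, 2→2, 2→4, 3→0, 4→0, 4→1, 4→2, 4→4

This is the axiom for a generalized confluence (Geach) condition; its first-order frame correspondent is ∀x ∀z (xR²z → ∃w (x = w ∧ zR²w)).
G1: fails — w1R²w3 but no w with w1=w and w3R²w.
G2: fails — uR²v but no t with u=t and vR²t.
G3: satisfies the condition.
G4: fails — 1R²0 but no w with 1=w and 0R²w.
Valid on: G3.

G3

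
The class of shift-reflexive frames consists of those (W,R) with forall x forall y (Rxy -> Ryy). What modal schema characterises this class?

□(□s → s)

A defining formula is □(□s → s) (the T□ axiom).
Suppose □(□s→s) is valid. Take Rxy and set V(s)={w : Ryw}. Then at y, □s holds; since □(□s→s) at x, □s→s at y, so s at y, i.e. Ryy.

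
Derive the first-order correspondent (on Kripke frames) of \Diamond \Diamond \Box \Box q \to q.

This is a Sahlqvist (Geach-type) schema ◇^2□^2q → □^0◇^0q.
First-order correspondent: \forall x \forall y (x R^2 y \to \exists w (y R^2 w \wedge x = w)).

\forall x \forall y (x R^2 y \to \exists w (y R^2 w \wedge x = w))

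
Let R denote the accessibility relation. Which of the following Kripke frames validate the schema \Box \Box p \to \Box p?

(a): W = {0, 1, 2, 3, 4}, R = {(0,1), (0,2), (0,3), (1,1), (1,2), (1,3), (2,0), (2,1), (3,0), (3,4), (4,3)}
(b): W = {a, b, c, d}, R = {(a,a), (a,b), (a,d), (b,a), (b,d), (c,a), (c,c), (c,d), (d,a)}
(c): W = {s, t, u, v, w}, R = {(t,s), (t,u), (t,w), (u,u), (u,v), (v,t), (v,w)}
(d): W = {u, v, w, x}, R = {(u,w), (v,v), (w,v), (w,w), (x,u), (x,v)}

This is the axiom for density; its first-order frame correspondent is \forall x \forall y (Rxy \to \exists z (Rxz \wedge Rzy)).
(a): fails — R34 but no z with R3z and Rz4.
(b): condition met.
(c): fails — Rvt but no z with Rvz and Rzt.
(d): fails — Rxu but no z with Rxz and Rzu.
Valid on: (b).

(b)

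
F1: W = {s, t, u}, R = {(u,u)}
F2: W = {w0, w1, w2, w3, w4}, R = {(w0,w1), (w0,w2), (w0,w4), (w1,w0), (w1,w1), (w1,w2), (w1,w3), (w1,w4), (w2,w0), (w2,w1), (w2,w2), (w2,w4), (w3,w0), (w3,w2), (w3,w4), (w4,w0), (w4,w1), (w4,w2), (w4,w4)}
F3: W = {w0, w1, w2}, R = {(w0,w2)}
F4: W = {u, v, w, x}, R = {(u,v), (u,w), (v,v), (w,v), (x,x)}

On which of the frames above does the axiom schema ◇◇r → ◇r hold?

Frame correspondent (Sahlqvist): ∀x ∀y ∀z (Rxy ∧ Ryz → Rxz) — i.e. transitivity.
F1: satisfies the condition.
F2: fails — Rw0w1 and Rw1w3 but not Rw0w3.
F3: satisfies the condition.
F4: satisfies the condition.
Valid on: F1, F3, F4.

F1, F3, F4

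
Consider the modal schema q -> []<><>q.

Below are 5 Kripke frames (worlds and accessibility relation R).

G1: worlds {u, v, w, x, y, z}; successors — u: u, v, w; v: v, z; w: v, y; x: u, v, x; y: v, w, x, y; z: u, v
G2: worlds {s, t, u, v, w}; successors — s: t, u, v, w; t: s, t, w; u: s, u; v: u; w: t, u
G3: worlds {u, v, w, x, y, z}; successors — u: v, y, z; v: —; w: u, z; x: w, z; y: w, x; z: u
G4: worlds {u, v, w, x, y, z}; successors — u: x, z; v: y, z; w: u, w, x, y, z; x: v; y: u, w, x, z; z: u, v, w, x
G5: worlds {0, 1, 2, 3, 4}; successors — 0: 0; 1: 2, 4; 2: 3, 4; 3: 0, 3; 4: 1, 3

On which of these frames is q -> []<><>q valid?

This is the axiom for a generalized confluence (Geach) condition; its first-order frame correspondent is forall x forall z (xRz -> exists w (x = w & z R^2 w)).
G1: fails — uRw but no t with u=t and wR²t.
G2: condition met.
G3: fails — uRv but no t with u=t and vR²t.
G4: fails — uRx but no t with u=t and xR²t.
G5: fails — 1R4 but no w with 1=w and 4R²w.
Valid on: G2.

G2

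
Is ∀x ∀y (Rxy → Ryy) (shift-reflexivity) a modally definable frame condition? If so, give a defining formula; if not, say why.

Yes — defined by □(□r → r)

The condition is shift-reflexivity. A defining modal formula is □(□r → r).
Suppose □(□r→r) is valid. Take Rxy and set V(r)={w : Ryw}. Then at y, □r holds; since □(□r→r) at x, □r→r at y, so r at y, i.e. Ryy.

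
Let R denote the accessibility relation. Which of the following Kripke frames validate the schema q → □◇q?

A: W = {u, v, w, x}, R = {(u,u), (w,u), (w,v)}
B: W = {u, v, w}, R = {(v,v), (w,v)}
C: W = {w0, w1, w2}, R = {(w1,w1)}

C

Frame correspondent (Sahlqvist): ∀x ∀y (Rxy → Ryx) — i.e. symmetry.
A: fails — Rwu but not Ruw.
B: fails — Rwv but not Rvw.
C: condition met.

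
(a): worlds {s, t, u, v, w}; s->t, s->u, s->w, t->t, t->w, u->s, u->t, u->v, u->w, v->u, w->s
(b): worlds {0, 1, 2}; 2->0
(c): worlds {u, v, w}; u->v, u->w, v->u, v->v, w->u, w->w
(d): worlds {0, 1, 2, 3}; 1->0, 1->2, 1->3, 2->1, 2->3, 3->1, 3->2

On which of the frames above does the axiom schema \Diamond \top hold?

(a), (c)

This is the axiom for seriality; its first-order frame correspondent is \forall x \exists y Rxy.
(a): condition met.
(b): fails — world 0 has no successor.
(c): condition met.
(d): fails — world 0 has no successor.
Valid on: (a), (c).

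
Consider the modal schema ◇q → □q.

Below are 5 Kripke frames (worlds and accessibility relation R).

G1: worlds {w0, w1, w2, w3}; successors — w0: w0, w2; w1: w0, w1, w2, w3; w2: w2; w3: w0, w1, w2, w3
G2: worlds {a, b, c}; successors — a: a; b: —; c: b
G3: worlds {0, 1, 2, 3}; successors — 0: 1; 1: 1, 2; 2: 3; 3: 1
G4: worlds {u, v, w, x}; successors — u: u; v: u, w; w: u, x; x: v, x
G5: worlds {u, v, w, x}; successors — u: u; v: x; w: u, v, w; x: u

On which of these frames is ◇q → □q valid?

G2

This is the axiom for partial functionality; its first-order frame correspondent is ∀x ∀y ∀z (Rxy ∧ Rxz → y = z).
G1: fails — w0 sees both w0 and w2.
G2: satisfies the condition.
G3: fails — 1 sees both 1 and 2.
G4: fails — v sees both u and w.
G5: fails — w sees both u and v.
Valid on: G2.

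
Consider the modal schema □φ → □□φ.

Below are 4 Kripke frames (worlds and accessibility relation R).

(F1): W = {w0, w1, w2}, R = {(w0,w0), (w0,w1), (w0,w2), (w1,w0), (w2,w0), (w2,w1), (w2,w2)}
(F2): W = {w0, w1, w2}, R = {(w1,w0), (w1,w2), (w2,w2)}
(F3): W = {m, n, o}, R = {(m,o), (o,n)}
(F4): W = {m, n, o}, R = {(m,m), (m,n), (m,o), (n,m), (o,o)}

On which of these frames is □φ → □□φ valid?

(F2)

Frame correspondent (Sahlqvist): ∀x ∀y ∀z (Rxy ∧ Ryz → Rxz) — i.e. transitivity.
(F1): fails — Rw1w0 and Rw0w1 but not Rw1w1.
(F2): ✓.
(F3): fails — Rmo and Ron but not Rmn.
(F4): fails — Rnm and Rmo but not Rno.
Valid on: (F2).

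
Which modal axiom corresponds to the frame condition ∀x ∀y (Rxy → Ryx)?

The condition is symmetry. The B schema q → □◇q defines it.
Suppose q→□◇q is valid. Take Rxy and set V(q)={x}. Then q at x, so □◇q at x, so ◇q at y, so some z with Ryz has q; z=x, i.e. Ryx.

q → □◇q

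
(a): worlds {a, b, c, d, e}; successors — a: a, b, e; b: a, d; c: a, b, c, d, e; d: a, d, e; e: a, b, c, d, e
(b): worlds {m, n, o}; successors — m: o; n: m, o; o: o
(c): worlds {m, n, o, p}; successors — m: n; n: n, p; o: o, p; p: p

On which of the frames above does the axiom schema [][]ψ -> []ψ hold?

(a), (c)

Frame correspondent (Sahlqvist): forall x forall y (Rxy -> exists z (Rxz & Rzy)) — i.e. density.
(a): satisfies the condition.
(b): fails — Rnm but no z with Rnz and Rzm.
(c): satisfies the condition.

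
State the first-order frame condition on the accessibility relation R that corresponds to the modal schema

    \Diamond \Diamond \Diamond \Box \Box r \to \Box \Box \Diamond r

This is a Sahlqvist (Geach-type) schema ◇^3□^2r → □^2◇^1r.
First-order correspondent: \forall x \forall y \forall z ((x R^3 y \wedge x R^2 z) \to \exists w (y R^2 w \wedge zRw)).

\forall x \forall y \forall z ((x R^3 y \wedge x R^2 z) \to \exists w (y R^2 w \wedge zRw))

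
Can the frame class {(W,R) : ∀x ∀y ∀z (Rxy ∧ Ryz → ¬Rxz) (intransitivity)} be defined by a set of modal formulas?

No

Modal frame validity is preserved under surjective bounded morphisms.
The 5-cycle (worlds 0,1,2,3,4 with 0→1→2→3→4→0) is intransitive. Mapping every world to a single reflexive point • is a surjective bounded morphism; the reflexive point is not intransitive (R••∧R•• but R••).
So no modal formula (or set of formulas) defines exactly the intransitive frames.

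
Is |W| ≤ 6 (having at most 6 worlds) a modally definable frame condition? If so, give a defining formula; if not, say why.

Not definable by any modal formula

Modal frame validity is preserved under disjoint unions.
Any modal formula valid on each of 7 disjoint one-world frames is valid on their disjoint union (validity is preserved under disjoint unions). Each one-world frame has |W|=1≤6, but the union has |W|=7.
Hence having at most 6 worlds is not modally definable.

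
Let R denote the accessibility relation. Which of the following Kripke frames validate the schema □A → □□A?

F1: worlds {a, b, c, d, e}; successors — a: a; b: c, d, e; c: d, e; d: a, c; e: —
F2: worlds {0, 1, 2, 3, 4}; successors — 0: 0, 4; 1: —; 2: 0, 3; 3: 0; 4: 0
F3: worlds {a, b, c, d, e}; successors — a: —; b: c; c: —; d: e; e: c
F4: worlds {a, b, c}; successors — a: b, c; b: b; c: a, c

none

The schema corresponds to transitivity: ∀x ∀y ∀z (Rxy ∧ Ryz → Rxz).
F1: fails — Rcd and Rdc but not Rcc.
F2: fails — R40 and R04 but not R44.
F3: fails — Rde and Rec but not Rdc.
F4: fails — Rac and Rca but not Raa.
Valid on no frame.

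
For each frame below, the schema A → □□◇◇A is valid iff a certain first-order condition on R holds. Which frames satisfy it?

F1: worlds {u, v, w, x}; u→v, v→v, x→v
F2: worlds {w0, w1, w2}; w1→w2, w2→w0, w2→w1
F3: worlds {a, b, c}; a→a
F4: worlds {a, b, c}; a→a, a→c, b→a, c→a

This is the axiom for a generalized confluence (Geach) condition; its first-order frame correspondent is ∀x ∀z (xR²z → ∃w (x = w ∧ zR²w)).
F1: fails — uR²v but no t with u=t and vR²t.
F2: fails — w1R²w0 but no w with w1=w and w0R²w.
F3: holds.
F4: fails — bR²a but no w with b=w and aR²w.

F3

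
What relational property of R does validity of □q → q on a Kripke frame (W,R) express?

Suppose □q→q is valid. At any x set V(q)={w : Rxw}. Then □q holds at x, so q holds at x, i.e. Rxx.
Conversely, on a frame with reflexivity the schema holds at every world under every valuation.
Frame condition: ∀x Rxx.

Reflexivity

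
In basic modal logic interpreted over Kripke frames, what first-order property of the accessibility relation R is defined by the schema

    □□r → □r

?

Suppose □□r→□r is valid. Take Rxy and set V(r)={w : xR²w}. Then □□r at x, so □r at x, so r at y, i.e. ∃z(Rxz∧Rzy).
Conversely, on a frame with density the schema holds at every world under every valuation.
Frame condition: ∀x ∀y (Rxy → ∃z (Rxz ∧ Rzy)).

density: ∀x ∀y (Rxy → ∃z (Rxz ∧ Rzy))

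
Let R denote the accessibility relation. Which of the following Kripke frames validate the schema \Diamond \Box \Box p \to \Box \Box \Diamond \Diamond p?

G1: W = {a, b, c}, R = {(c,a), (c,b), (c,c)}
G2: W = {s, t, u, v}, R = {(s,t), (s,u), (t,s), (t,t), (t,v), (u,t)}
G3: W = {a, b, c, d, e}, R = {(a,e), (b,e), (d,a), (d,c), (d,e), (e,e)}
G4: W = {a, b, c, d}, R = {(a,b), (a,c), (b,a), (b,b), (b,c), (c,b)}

G4

This is the axiom for a generalized confluence (Geach) condition; its first-order frame correspondent is \forall x \forall y \forall z ((xRy \wedge x R^2 z) \to \exists w (y R^2 w \wedge z R^2 w)).
G1: fails — cRa, cR²a but no w with aR²w and aR²w.
G2: fails — sRt, sR²v but no w with tR²w and vR²w.
G3: fails — dRc, dR²e but no w with cR²w and eR²w.
G4: satisfies the condition.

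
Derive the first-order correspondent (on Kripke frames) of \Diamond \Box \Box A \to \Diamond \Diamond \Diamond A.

\forall x \forall y (xRy \to \exists w (y R^2 w \wedge x R^3 w))

This is a Sahlqvist (Geach-type) schema ◇^1□^2A → □^0◇^3A.
Minimal-valuation argument: fix x; take any y with xR^1y and any z with xR^0z. Set V(A) to the set of worlds R-reachable from y in exactly 2 steps. Then □^2A holds at y, so the antecedent holds at x; validity forces ◇^3A at z, giving a w with zR^3w and yR^2w.
First-order correspondent: \forall x \forall y (xRy \to \exists w (y R^2 w \wedge x R^3 w)).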